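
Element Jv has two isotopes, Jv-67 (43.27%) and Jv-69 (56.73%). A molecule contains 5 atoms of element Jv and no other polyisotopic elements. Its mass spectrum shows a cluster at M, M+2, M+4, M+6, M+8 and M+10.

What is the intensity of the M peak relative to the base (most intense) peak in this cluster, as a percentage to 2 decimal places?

Term probabilities: M 0.0152, M+2 0.0994, M+4 0.2607, M+6 0.3418, M+8 0.2241, M+10 0.0588. Base peak = M+6.
P(M+6) = C(5,3) × 0.4327^2 × 0.5673^3 = 10 × 0.18722929 × 0.18257376 = 0.341832 (base)
P(M) = C(5,0) × 0.4327^5 × 0.5673^0 = 1 × 0.01516822 × 1.0000 = 0.015168
Relative intensity = 0.015168 / 0.341832 × 100 = 4.44

4.44%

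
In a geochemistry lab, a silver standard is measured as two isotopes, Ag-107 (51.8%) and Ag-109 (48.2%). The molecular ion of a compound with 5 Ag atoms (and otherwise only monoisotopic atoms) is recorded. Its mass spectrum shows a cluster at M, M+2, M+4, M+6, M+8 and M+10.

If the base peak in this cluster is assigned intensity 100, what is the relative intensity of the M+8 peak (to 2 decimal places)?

43.29

(0.518 + 0.482)^5 gives M 0.0373, M+2 0.1735, M+4 0.3229, M+6 0.3005, M+8 0.1398, M+10 0.0260; the largest is M+4.
P(M+4) = C(5,2) × 0.518^3 × 0.482^2 = 10 × 0.13899183 × 0.232324 = 0.322911 (base)
P(M+8) = C(5,4) × 0.518^1 × 0.482^4 = 5 × 0.5180 × 0.05397444 = 0.139794
Relative intensity = 0.139794 / 0.322911 × 100 = 43.29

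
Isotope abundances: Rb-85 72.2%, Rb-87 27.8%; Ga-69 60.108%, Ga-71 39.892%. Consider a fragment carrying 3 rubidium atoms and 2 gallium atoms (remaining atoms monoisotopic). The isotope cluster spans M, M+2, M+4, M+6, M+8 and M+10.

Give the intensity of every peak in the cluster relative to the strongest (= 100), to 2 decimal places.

40.28 : 100.00 : 97.42 : 46.58 : 10.94 : 1.01

Rubidium pattern (n=3): 0.37636705 : 0.43475086 : 0.16739714 : 0.02148495
Gallium pattern (n=2): 0.36129717 : 0.47956567 : 0.15913717
Convolve the two distributions (both contribute in 2-u steps):
  M: 0.37636705×0.36129717 = 0.135980
  M+2: 0.37636705×0.47956567 + 0.43475086×0.36129717 = 0.337567
  M+4: 0.37636705×0.15913717 + 0.43475086×0.47956567 + 0.16739714×0.36129717 = 0.328866
  M+6: 0.43475086×0.15913717 + 0.16739714×0.47956567 + 0.02148495×0.36129717 = 0.157225
  M+8: 0.16739714×0.15913717 + 0.02148495×0.47956567 = 0.036943
  M+10: 0.02148495×0.15913717 = 0.003419
Scale to base peak (0.337567) = 100: 40.28 : 100.00 : 97.42 : 46.58 : 10.94 : 1.01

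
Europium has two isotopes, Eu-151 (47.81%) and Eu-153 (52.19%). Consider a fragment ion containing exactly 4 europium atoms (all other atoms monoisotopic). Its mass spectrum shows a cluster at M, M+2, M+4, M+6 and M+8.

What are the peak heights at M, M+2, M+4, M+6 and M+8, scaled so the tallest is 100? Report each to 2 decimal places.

13.99 : 61.07 : 100.00 : 72.77 : 19.86

Expanding (0.4781 + 0.5219)^4:
P(M) = 0.4781^4 = 0.052249
P(M+2) = 4 × 0.4781^3 × 0.5219^1 = 0.228141
P(M+4) = 6 × 0.4781^2 × 0.5219^2 = 0.373563
P(M+6) = 4 × 0.4781^1 × 0.5219^3 = 0.271857
P(M+8) = 0.5219^4 = 0.074191
The M+4 peak is largest (0.373563); scaling to 100 gives 13.99 : 61.07 : 100.00 : 72.77 : 19.86.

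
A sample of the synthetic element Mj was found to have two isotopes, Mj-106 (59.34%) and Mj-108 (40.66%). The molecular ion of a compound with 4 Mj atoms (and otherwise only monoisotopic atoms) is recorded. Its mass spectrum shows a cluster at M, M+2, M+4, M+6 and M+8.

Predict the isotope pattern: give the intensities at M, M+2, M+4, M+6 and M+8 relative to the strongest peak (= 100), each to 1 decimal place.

Each Mj atom is independently Mj-106 (p = 0.5934) or Mj-108 (q = 0.4066); the cluster is the binomial expansion (p + q)^4.
P(M) = 0.5934^4 = 0.123991
P(M+2) = 4 × 0.5934^3 × 0.4066^1 = 0.339836
P(M+4) = 6 × 0.5934^2 × 0.4066^2 = 0.349286
P(M+6) = 4 × 0.5934^1 × 0.4066^3 = 0.159555
P(M+8) = 0.4066^4 = 0.027332
The M+4 peak is largest (0.349286); scaling to 100 gives 35.5 : 97.3 : 100.0 : 45.7 : 7.8.

35.5 : 97.3 : 100.0 : 45.7 : 7.8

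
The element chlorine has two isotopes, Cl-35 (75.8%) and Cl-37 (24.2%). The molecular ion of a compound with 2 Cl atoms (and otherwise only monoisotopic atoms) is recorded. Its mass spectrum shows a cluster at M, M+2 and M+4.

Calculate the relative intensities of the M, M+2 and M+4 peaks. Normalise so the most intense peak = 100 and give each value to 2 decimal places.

Each Cl atom is independently Cl-35 (p = 0.758) or Cl-37 (q = 0.242); the cluster is the binomial expansion (p + q)^2.
P(M) = 0.758^2 = 0.574564
P(M+2) = 2 × 0.758^1 × 0.242^1 = 0.366872
P(M+4) = 0.242^2 = 0.058564
The M peak is largest (0.574564); scaling to 100 gives 100.00 : 63.85 : 10.19.

100.00 : 63.85 : 10.19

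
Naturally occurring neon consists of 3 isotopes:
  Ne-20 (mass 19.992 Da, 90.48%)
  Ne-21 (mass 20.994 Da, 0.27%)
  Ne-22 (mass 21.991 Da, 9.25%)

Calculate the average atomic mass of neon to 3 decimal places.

20.180 Da

Average mass = Σ (abundance × isotope mass) = 0.9048 × 19.992 + 0.0027 × 20.994 + 0.0925 × 21.991
= 18.0888 + 0.0567 + 2.0342 = 20.1797 Da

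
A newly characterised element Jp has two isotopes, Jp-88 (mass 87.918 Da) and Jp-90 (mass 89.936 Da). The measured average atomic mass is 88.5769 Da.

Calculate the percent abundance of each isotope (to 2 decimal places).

With x = fraction of Jp-88 (so Jp-90 is 1 − x):
87.918·x + 89.936·(1 − x) = 88.5769
(87.918 − 89.936)·x = 88.5769 − 89.936
x = -1.3591 / -2.018 = 0.67349 → 67.35% Jp-88, 32.65% Jp-90.

Jp-88: 67.35%, Jp-90: 32.65%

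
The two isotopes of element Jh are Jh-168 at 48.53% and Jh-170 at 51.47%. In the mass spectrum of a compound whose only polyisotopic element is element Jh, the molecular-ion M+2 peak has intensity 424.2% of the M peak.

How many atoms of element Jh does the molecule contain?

4

With n Jh atoms, P(M+2)/P(M) = C(n,1)·p^(n−1)q / p^n = n·q/p = n · 0.5147/0.4853.
n = 4.242 × 0.4853/0.5147 = 4.00 ≈ 4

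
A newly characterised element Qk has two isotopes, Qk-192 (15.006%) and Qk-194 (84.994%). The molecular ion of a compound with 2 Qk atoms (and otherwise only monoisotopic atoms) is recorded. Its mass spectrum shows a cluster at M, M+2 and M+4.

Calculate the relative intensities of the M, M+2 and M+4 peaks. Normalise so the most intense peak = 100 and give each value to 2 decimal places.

Expanding (0.15006 + 0.84994)^2:
P(M) = 0.15006^2 = 0.022518
P(M+2) = 2 × 0.15006^1 × 0.84994^1 = 0.255084
P(M+4) = 0.84994^2 = 0.722398
The M+4 peak is largest (0.722398); scaling to 100 gives 3.12 : 35.31 : 100.00.

3.12 : 35.31 : 100.00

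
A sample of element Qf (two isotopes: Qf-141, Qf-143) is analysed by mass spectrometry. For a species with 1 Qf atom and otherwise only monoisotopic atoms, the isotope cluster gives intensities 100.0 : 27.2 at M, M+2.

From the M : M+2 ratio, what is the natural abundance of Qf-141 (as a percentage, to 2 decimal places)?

Let p = fractional abundance of Qf-141. I(M+2)/I(M) = [C(1,1)·p^0·(1−p)] / p^1 = 1·(1−p)/p = 27.2/100.0 = 0.2720
(1−p)/p = 0.2720/1 = 0.2720  ⇒  p = 1/(1 + 0.2720) = 0.7862
Qf-141: 78.62%, Qf-143: 21.38%.

78.62%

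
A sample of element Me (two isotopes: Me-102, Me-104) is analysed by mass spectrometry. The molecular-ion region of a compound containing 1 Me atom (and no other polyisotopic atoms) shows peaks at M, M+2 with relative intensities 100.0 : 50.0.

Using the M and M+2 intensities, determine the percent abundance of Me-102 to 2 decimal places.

66.67%

If p is the fraction of Me that is Me-102, then I(M+2)/I(M) = [C(1,1)·p^0·(1−p)] / p^1 = 1·(1−p)/p = 50.0/100.0 = 0.5000
(1−p)/p = 0.5000/1 = 0.5000  ⇒  p = 1/(1 + 0.5000) = 0.6667
Me-102: 66.67%, Me-104: 33.33%.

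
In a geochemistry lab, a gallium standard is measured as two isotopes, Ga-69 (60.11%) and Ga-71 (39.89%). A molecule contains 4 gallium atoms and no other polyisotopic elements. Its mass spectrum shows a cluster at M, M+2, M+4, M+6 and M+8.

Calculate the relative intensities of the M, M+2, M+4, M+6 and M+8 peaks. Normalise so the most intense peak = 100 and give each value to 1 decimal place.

37.7 : 100.0 : 99.5 : 44.0 : 7.3

Each Ga atom is independently Ga-69 (p = 0.6011) or Ga-71 (q = 0.3989); the cluster is the binomial expansion (p + q)^4.
P(M) = 0.6011^4 = 0.130553
P(M+2) = 4 × 0.6011^3 × 0.3989^1 = 0.346549
P(M+4) = 6 × 0.6011^2 × 0.3989^2 = 0.344963
P(M+6) = 4 × 0.6011^1 × 0.3989^3 = 0.152616
P(M+8) = 0.3989^4 = 0.025320
The M+2 peak is largest (0.346549); scaling to 100 gives 37.7 : 100.0 : 99.5 : 44.0 : 7.3.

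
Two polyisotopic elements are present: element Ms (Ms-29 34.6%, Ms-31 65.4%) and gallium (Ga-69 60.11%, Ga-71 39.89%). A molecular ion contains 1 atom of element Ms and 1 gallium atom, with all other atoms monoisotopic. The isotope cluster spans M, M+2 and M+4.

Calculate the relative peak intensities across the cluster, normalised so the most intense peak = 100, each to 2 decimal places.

Element Ms pattern (n=1): 0.3460 : 0.6540
Gallium pattern (n=1): 0.6011 : 0.3989
Convolve the two distributions (both contribute in 2-u steps):
  M: 0.3460×0.6011 = 0.207981
  M+2: 0.3460×0.3989 + 0.6540×0.6011 = 0.531139
  M+4: 0.6540×0.3989 = 0.260881
Scale to base peak (0.531139) = 100: 39.16 : 100.00 : 49.12

39.16 : 100.00 : 49.12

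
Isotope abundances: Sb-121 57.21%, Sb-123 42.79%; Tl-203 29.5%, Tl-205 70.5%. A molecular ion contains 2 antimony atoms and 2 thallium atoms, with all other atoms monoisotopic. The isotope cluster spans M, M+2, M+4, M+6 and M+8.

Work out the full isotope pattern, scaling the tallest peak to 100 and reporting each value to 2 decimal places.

7.45 : 46.76 : 100.00 : 83.58 : 23.81

Antimony pattern (n=2): 0.32729841 : 0.48960318 : 0.18309841
Thallium pattern (n=2): 0.087025 : 0.41595 : 0.497025
Convolve the two distributions (both contribute in 2-u steps):
  M: 0.32729841×0.087025 = 0.028483
  M+2: 0.32729841×0.41595 + 0.48960318×0.087025 = 0.178747
  M+4: 0.32729841×0.497025 + 0.48960318×0.41595 + 0.18309841×0.087025 = 0.382260
  M+6: 0.48960318×0.497025 + 0.18309841×0.41595 = 0.319505
  M+8: 0.18309841×0.497025 = 0.091004
Scale to base peak (0.382260) = 100: 7.45 : 46.76 : 100.00 : 83.58 : 23.81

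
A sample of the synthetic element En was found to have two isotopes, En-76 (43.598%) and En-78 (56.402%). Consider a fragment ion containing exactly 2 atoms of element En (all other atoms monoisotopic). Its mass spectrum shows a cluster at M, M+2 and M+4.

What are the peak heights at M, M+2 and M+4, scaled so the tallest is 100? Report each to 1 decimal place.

38.6 : 100.0 : 64.7

The 2 En atoms are independent, so intensities follow the terms of (0.43598 + 0.56402)^2.
P(M) = 0.43598^2 = 0.190079
P(M+2) = 2 × 0.43598^1 × 0.56402^1 = 0.491803
P(M+4) = 0.56402^2 = 0.318119
The M+2 peak is largest (0.491803); scaling to 100 gives 38.6 : 100.0 : 64.7.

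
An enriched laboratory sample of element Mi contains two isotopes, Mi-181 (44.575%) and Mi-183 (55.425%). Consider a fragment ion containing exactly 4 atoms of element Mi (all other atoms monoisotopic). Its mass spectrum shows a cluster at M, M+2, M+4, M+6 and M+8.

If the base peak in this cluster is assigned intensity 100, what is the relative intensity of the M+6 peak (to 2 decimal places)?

Term probabilities: M 0.0395, M+2 0.1964, M+4 0.3662, M+6 0.3036, M+8 0.0944. Base peak = M+4.
P(M+4) = C(4,2) × 0.44575^2 × 0.55425^2 = 6 × 0.19869306 × 0.30719306 = 0.366223 (base)
P(M+6) = C(4,3) × 0.44575^1 × 0.55425^3 = 4 × 0.44575 × 0.17026175 = 0.303577
Relative intensity = 0.303577 / 0.366223 × 100 = 82.89

82.89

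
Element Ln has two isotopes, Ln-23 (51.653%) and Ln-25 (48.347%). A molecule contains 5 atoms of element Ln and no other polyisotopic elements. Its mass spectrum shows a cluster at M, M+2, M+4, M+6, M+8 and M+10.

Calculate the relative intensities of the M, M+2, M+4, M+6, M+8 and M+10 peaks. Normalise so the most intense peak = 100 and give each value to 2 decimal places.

Expanding (0.51653 + 0.48347)^5:
P(M) = 0.51653^5 = 0.036769
P(M+2) = 5 × 0.51653^4 × 0.48347^1 = 0.172077
P(M+4) = 10 × 0.51653^3 × 0.48347^2 = 0.322126
P(M+6) = 10 × 0.51653^2 × 0.48347^3 = 0.301509
P(M+8) = 5 × 0.51653^1 × 0.48347^4 = 0.141105
P(M+10) = 0.48347^5 = 0.026415
The M+4 peak is largest (0.322126); scaling to 100 gives 11.41 : 53.42 : 100.00 : 93.60 : 43.80 : 8.20.

11.41 : 53.42 : 100.00 : 93.60 : 43.80 : 8.20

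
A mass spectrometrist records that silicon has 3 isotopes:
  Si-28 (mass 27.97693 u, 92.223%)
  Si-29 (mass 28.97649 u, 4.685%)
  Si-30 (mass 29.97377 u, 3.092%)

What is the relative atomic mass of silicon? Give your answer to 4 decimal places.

28.0855 u

Weight each isotope mass by its fractional abundance: 0.92223 × 27.97693 + 0.04685 × 28.97649 + 0.03092 × 29.97377
= 25.801164 + 1.357549 + 0.926789 = 28.085502 u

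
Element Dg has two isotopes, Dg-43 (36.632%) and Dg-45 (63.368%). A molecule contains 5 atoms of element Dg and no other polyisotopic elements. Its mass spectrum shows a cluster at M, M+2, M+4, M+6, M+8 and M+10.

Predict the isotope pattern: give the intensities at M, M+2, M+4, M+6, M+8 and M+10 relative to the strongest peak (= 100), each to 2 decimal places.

1.93 : 16.71 : 57.81 : 100.00 : 86.49 : 29.92

Expanding (0.36632 + 0.63368)^5:
P(M) = 0.36632^5 = 0.006596
P(M+2) = 5 × 0.36632^4 × 0.63368^1 = 0.057054
P(M+4) = 10 × 0.36632^3 × 0.63368^2 = 0.197389
P(M+6) = 10 × 0.36632^2 × 0.63368^3 = 0.341453
P(M+8) = 5 × 0.36632^1 × 0.63368^4 = 0.295332
P(M+10) = 0.63368^5 = 0.102176
The M+6 peak is largest (0.341453); scaling to 100 gives 1.93 : 16.71 : 57.81 : 100.00 : 86.49 : 29.92.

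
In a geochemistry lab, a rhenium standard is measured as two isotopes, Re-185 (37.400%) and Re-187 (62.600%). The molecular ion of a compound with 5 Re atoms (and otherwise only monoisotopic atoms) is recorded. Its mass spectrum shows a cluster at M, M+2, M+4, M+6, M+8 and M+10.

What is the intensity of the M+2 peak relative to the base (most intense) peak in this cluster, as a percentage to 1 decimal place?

17.8%

(0.37400 + 0.62600)^5 gives M 0.0073, M+2 0.0612, M+4 0.2050, M+6 0.3431, M+8 0.2872, M+10 0.0961; the largest is M+6.
P(M+6) = C(5,3) × 0.37400^2 × 0.62600^3 = 10 × 0.139876 × 0.24531438 = 0.343136 (base)
P(M+2) = C(5,1) × 0.37400^4 × 0.62600^1 = 5 × 0.0195653 × 0.6260 = 0.061239
Relative intensity = 0.061239 / 0.343136 × 100 = 17.8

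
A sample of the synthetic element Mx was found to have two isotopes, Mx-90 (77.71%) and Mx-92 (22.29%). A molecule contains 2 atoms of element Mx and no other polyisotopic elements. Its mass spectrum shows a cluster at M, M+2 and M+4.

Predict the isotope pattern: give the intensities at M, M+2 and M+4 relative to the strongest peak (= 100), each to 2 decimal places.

100.00 : 57.37 : 8.23

The 2 Mx atoms are independent, so intensities follow the terms of (0.7771 + 0.2229)^2.
P(M) = 0.7771^2 = 0.603884
P(M+2) = 2 × 0.7771^1 × 0.2229^1 = 0.346431
P(M+4) = 0.2229^2 = 0.049684
The M peak is largest (0.603884); scaling to 100 gives 100.00 : 57.37 : 8.23.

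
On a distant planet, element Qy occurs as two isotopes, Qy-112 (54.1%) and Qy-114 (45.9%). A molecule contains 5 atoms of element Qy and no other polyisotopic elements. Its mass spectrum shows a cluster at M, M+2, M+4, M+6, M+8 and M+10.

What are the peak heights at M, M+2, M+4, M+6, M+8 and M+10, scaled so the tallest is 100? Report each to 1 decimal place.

The 5 Qy atoms are independent, so intensities follow the terms of (0.541 + 0.459)^5.
P(M) = 0.541^5 = 0.046343
P(M+2) = 5 × 0.541^4 × 0.459^1 = 0.196595
P(M+4) = 10 × 0.541^3 × 0.459^2 = 0.333593
P(M+6) = 10 × 0.541^2 × 0.459^3 = 0.283030
P(M+8) = 5 × 0.541^1 × 0.459^4 = 0.120065
P(M+10) = 0.459^5 = 0.020373
The M+4 peak is largest (0.333593); scaling to 100 gives 13.9 : 58.9 : 100.0 : 84.8 : 36.0 : 6.1.

13.9 : 58.9 : 100.0 : 84.8 : 36.0 : 6.1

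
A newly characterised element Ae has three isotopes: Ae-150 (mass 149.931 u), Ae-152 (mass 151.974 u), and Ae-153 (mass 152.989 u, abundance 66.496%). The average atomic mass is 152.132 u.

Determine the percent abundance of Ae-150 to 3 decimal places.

25.303%

Let x and y be the fractions of Ae-150 and Ae-152. Then x + y = 1 − 0.66496 = 0.33504 and 149.931x + 151.974y = 152.132 − 0.66496×152.989 = 50.40043456.
Substituting: 149.931x + 151.974(0.33504 − x) = 50.40043456
(149.931 − 151.974)x = -0.5169344  ⇒  x = 0.25303, y = 0.08201
Ae-150: 25.303%, Ae-152: 8.201%.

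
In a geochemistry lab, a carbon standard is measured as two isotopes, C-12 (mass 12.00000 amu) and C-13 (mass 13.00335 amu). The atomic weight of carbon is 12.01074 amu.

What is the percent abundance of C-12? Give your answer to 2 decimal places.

Writing the weighted mean with unknown fraction x of C-12:
12.00000·x + 13.00335·(1 − x) = 12.01074
(12.00000 − 13.00335)·x = 12.01074 − 13.00335
x = -0.99261 / -1.00335 = 0.98930 → 98.93% C-12, 1.07% C-13.

98.93%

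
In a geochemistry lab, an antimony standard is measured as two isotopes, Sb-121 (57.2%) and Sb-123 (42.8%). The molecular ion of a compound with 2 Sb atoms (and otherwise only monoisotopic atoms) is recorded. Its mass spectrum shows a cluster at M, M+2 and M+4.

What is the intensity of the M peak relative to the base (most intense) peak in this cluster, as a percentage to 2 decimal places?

66.82%

Binomial terms of (0.572 + 0.428)^2: M 0.3272, M+2 0.4896, M+4 0.1832 → M+2 is the base peak.
P(M+2) = C(2,1) × 0.572^1 × 0.428^1 = 2 × 0.5720 × 0.4280 = 0.489632 (base)
P(M) = C(2,0) × 0.572^2 × 0.428^0 = 1 × 0.327184 × 1.0000 = 0.327184
Relative intensity = 0.327184 / 0.489632 × 100 = 66.82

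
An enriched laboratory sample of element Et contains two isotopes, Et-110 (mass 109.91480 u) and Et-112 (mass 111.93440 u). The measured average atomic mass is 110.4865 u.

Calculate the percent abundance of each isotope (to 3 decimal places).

With x = fraction of Et-110 (so Et-112 is 1 − x):
109.91480·x + 111.93440·(1 − x) = 110.4865
(109.91480 − 111.93440)·x = 110.4865 − 111.93440
x = -1.44790 / -2.01960 = 0.71692 → 71.692% Et-110, 28.308% Et-112.

Et-110: 71.692%, Et-112: 28.308%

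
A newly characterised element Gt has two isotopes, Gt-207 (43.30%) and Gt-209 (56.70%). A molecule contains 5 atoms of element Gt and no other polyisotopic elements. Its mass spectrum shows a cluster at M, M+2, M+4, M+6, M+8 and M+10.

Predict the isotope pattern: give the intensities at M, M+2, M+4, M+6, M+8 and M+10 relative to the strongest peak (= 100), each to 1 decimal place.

4.5 : 29.2 : 76.4 : 100.0 : 65.5 : 17.1

Expanding (0.4330 + 0.5670)^5:
P(M) = 0.4330^5 = 0.015221
P(M+2) = 5 × 0.4330^4 × 0.5670^1 = 0.099656
P(M+4) = 10 × 0.4330^3 × 0.5670^2 = 0.260994
P(M+6) = 10 × 0.4330^2 × 0.5670^3 = 0.341763
P(M+8) = 5 × 0.4330^1 × 0.5670^4 = 0.223764
P(M+10) = 0.5670^5 = 0.058602
The M+6 peak is largest (0.341763); scaling to 100 gives 4.5 : 29.2 : 76.4 : 100.0 : 65.5 : 17.1.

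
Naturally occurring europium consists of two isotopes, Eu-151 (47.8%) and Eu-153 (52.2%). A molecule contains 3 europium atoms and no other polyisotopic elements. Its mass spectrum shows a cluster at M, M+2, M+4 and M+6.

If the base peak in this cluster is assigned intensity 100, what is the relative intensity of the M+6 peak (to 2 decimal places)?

(0.478 + 0.522)^3 gives M 0.1092, M+2 0.3578, M+4 0.3907, M+6 0.1422; the largest is M+4.
P(M+4) = C(3,2) × 0.478^1 × 0.522^2 = 3 × 0.4780 × 0.272484 = 0.390742 (base)
P(M+6) = C(3,3) × 0.478^0 × 0.522^3 = 1 × 1.0000 × 0.14223665 = 0.142237
Relative intensity = 0.142237 / 0.390742 × 100 = 36.40

36.40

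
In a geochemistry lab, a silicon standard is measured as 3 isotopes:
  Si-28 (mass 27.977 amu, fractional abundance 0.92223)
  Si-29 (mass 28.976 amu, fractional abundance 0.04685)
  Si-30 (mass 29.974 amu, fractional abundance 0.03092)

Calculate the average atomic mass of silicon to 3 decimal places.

Ar = Σ fᵢ·mᵢ = 0.92223 × 27.977 + 0.04685 × 28.976 + 0.03092 × 29.974
= 25.8012 + 1.3575 + 0.9268 = 28.0855 amu

28.086 amu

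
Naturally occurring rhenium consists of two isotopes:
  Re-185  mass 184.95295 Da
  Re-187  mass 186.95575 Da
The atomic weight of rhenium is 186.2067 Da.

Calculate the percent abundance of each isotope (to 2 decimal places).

Re-185: 37.40%, Re-187: 62.60%

Writing the weighted mean with unknown fraction x of Re-185:
184.95295·x + 186.95575·(1 − x) = 186.2067
(184.95295 − 186.95575)·x = 186.2067 − 186.95575
x = -0.74905 / -2.00280 = 0.37400 → 37.40% Re-185, 62.60% Re-187.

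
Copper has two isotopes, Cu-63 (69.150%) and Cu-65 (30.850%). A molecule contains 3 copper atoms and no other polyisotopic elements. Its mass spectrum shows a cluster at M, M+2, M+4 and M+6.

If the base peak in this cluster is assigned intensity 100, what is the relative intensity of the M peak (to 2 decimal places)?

(0.69150 + 0.30850)^3 gives M 0.3307, M+2 0.4425, M+4 0.1974, M+6 0.0294; the largest is M+2.
P(M+2) = C(3,1) × 0.69150^2 × 0.30850^1 = 3 × 0.47817225 × 0.3085 = 0.442548 (base)
P(M) = C(3,0) × 0.69150^3 × 0.30850^0 = 1 × 0.33065611 × 1.0000 = 0.330656
Relative intensity = 0.330656 / 0.442548 × 100 = 74.72

74.72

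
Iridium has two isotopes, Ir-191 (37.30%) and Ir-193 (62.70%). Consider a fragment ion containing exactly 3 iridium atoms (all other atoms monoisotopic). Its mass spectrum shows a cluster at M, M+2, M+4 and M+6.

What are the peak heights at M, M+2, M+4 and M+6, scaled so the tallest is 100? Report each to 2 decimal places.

11.80 : 59.49 : 100.00 : 56.03

The 3 Ir atoms are independent, so intensities follow the terms of (0.3730 + 0.6270)^3.
P(M) = 0.3730^3 = 0.051895
P(M+2) = 3 × 0.3730^2 × 0.6270^1 = 0.261702
P(M+4) = 3 × 0.3730^1 × 0.6270^2 = 0.439911
P(M+6) = 0.6270^3 = 0.246492
The M+4 peak is largest (0.439911); scaling to 100 gives 11.80 : 59.49 : 100.00 : 56.03.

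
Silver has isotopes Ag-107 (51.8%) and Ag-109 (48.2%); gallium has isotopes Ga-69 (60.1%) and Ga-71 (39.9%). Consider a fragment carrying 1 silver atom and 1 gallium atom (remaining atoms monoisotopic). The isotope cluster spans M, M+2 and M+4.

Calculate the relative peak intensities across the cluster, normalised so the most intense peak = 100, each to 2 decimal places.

62.72 : 100.00 : 38.75

Silver pattern (n=1): 0.5180 : 0.4820
Gallium pattern (n=1): 0.6010 : 0.3990
Convolve the two distributions (both contribute in 2-u steps):
  M: 0.5180×0.6010 = 0.311318
  M+2: 0.5180×0.3990 + 0.4820×0.6010 = 0.496364
  M+4: 0.4820×0.3990 = 0.192318
Scale to base peak (0.496364) = 100: 62.72 : 100.00 : 38.75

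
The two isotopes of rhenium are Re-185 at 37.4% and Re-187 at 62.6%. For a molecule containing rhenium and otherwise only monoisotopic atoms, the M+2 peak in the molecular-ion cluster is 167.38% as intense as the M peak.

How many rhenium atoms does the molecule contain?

1

With n Re atoms, P(M+2)/P(M) = C(n,1)·p^(n−1)q / p^n = n·q/p = n · 0.626/0.374.
n = 1.6738 × 0.374/0.626 = 1.00 ≈ 1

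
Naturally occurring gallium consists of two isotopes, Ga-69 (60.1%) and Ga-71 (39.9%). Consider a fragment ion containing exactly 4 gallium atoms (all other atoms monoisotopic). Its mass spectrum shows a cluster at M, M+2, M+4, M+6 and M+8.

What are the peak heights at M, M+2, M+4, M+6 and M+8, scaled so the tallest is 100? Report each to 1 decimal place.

Each Ga atom is independently Ga-69 (p = 0.601) or Ga-71 (q = 0.399); the cluster is the binomial expansion (p + q)^4.
P(M) = 0.601^4 = 0.130466
P(M+2) = 4 × 0.601^3 × 0.399^1 = 0.346463
P(M+4) = 6 × 0.601^2 × 0.399^2 = 0.345021
P(M+6) = 4 × 0.601^1 × 0.399^3 = 0.152705
P(M+8) = 0.399^4 = 0.025345
The M+2 peak is largest (0.346463); scaling to 100 gives 37.7 : 100.0 : 99.6 : 44.1 : 7.3.

37.7 : 100.0 : 99.6 : 44.1 : 7.3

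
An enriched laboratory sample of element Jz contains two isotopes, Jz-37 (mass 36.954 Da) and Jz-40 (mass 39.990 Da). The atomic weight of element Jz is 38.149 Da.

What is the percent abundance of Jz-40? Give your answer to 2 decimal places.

Writing the weighted mean with unknown fraction x of Jz-37:
36.954·x + 39.990·(1 − x) = 38.149
(36.954 − 39.990)·x = 38.149 − 39.990
x = -1.841 / -3.036 = 0.60639 → 60.64% Jz-37, 39.36% Jz-40.

39.36%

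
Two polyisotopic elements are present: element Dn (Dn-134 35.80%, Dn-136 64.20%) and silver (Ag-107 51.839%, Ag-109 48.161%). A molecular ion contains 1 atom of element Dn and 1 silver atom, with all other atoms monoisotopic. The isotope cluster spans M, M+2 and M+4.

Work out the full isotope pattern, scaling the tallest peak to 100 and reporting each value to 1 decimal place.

36.7 : 100.0 : 61.2

Element Dn pattern (n=1): 0.3580 : 0.6420
Silver pattern (n=1): 0.51839 : 0.48161
Convolve the two distributions (both contribute in 2-u steps):
  M: 0.3580×0.51839 = 0.185584
  M+2: 0.3580×0.48161 + 0.6420×0.51839 = 0.505223
  M+4: 0.6420×0.48161 = 0.309194
Scale to base peak (0.505223) = 100: 36.7 : 100.0 : 61.2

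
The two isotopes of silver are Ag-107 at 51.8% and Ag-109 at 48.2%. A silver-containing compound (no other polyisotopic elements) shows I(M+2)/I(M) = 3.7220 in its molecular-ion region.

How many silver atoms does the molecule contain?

For n independent Ag atoms, I(M+2)/I(M) = n · (abundance Ag-109) / (abundance Ag-107) = n · 0.482/0.518.
n = 3.7220 × 0.518/0.482 = 4.00 ≈ 4

4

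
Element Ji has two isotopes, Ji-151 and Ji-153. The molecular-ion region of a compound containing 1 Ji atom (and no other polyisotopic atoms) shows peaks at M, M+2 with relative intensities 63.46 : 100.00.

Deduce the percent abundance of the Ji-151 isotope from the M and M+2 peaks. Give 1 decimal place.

38.8%

Let p = fractional abundance of Ji-151. I(M+2)/I(M) = [C(1,1)·p^0·(1−p)] / p^1 = 1·(1−p)/p = 100.00/63.46 = 1.5758
(1−p)/p = 1.5758/1 = 1.5758  ⇒  p = 1/(1 + 1.5758) = 0.3882
Ji-151: 38.8%, Ji-153: 61.2%.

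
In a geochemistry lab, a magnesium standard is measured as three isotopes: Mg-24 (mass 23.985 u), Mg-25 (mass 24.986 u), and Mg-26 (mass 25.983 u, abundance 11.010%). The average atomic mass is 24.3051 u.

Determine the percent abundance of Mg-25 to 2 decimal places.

The remaining 88.990% is split between Mg-24 (fraction x) and Mg-25 (fraction 0.88990 − x).
Substituting: 23.985x + 24.986(0.88990 − x) = 21.4443717
(23.985 − 24.986)x = -0.7906697  ⇒  x = 0.78988, y = 0.10002
Mg-24: 78.99%, Mg-25: 10.00%.

10.00%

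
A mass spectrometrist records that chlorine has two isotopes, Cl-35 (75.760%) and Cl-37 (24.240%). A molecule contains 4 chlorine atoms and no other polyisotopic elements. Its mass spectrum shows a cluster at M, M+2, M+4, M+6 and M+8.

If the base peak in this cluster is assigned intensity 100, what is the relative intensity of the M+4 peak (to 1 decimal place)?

48.0

(0.75760 + 0.24240)^4 gives M 0.3294, M+2 0.4216, M+4 0.2023, M+6 0.0432, M+8 0.0035; the largest is M+2.
P(M+2) = C(4,1) × 0.75760^3 × 0.24240^1 = 4 × 0.4348304 × 0.2424 = 0.421612 (base)
P(M+4) = C(4,2) × 0.75760^2 × 0.24240^2 = 6 × 0.57395776 × 0.05875776 = 0.202347
Relative intensity = 0.202347 / 0.421612 × 100 = 48.0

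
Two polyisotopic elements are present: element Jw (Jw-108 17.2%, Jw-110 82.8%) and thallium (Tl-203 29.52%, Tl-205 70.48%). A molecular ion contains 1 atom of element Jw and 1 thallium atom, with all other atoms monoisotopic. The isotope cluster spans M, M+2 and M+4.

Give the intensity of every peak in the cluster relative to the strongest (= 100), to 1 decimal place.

8.7 : 62.7 : 100.0

Element Jw pattern (n=1): 0.1720 : 0.8280
Thallium pattern (n=1): 0.2952 : 0.7048
Convolve the two distributions (both contribute in 2-u steps):
  M: 0.1720×0.2952 = 0.050774
  M+2: 0.1720×0.7048 + 0.8280×0.2952 = 0.365651
  M+4: 0.8280×0.7048 = 0.583574
Scale to base peak (0.583574) = 100: 8.7 : 62.7 : 100.0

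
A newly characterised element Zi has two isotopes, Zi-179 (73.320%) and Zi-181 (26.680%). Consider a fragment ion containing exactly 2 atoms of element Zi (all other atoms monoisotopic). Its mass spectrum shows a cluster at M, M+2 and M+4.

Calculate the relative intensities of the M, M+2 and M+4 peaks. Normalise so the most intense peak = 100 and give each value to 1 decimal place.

Each Zi atom is independently Zi-179 (p = 0.73320) or Zi-181 (q = 0.26680); the cluster is the binomial expansion (p + q)^2.
P(M) = 0.73320^2 = 0.537582
P(M+2) = 2 × 0.73320^1 × 0.26680^1 = 0.391236
P(M+4) = 0.26680^2 = 0.071182
The M peak is largest (0.537582); scaling to 100 gives 100.0 : 72.8 : 13.2.

100.0 : 72.8 : 13.2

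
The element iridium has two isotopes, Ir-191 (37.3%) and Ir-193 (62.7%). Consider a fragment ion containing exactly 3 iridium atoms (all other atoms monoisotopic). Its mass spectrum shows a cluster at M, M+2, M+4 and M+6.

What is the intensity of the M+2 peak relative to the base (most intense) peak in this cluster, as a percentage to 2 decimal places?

(0.373 + 0.627)^3 gives M 0.0519, M+2 0.2617, M+4 0.4399, M+6 0.2465; the largest is M+4.
P(M+4) = C(3,2) × 0.373^1 × 0.627^2 = 3 × 0.3730 × 0.393129 = 0.439911 (base)
P(M+2) = C(3,1) × 0.373^2 × 0.627^1 = 3 × 0.139129 × 0.6270 = 0.261702
Relative intensity = 0.261702 / 0.439911 × 100 = 59.49

59.49%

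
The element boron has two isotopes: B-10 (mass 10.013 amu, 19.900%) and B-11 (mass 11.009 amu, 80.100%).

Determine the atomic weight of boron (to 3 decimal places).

10.811 amu

Weight each isotope mass by its fractional abundance: 0.19900 × 10.013 + 0.80100 × 11.009
= 1.9926 + 8.8182 = 10.8108 amu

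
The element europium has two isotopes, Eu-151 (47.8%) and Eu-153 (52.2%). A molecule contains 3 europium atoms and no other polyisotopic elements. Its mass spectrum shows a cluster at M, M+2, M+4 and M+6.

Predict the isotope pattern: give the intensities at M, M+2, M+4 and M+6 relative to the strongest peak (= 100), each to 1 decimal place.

The 3 Eu atoms are independent, so intensities follow the terms of (0.478 + 0.522)^3.
P(M) = 0.478^3 = 0.109215
P(M+2) = 3 × 0.478^2 × 0.522^1 = 0.357806
P(M+4) = 3 × 0.478^1 × 0.522^2 = 0.390742
P(M+6) = 0.522^3 = 0.142237
The M+4 peak is largest (0.390742); scaling to 100 gives 28.0 : 91.6 : 100.0 : 36.4.

28.0 : 91.6 : 100.0 : 36.4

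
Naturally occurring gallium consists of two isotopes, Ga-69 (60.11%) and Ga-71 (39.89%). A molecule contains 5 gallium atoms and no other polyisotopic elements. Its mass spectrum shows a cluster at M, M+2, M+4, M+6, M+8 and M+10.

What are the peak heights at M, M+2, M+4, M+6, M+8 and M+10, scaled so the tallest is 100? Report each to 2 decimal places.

22.71 : 75.34 : 100.00 : 66.36 : 22.02 : 2.92

Expanding (0.6011 + 0.3989)^5:
P(M) = 0.6011^5 = 0.078475
P(M+2) = 5 × 0.6011^4 × 0.3989^1 = 0.260388
P(M+4) = 10 × 0.6011^3 × 0.3989^2 = 0.345596
P(M+6) = 10 × 0.6011^2 × 0.3989^3 = 0.229343
P(M+8) = 5 × 0.6011^1 × 0.3989^4 = 0.076098
P(M+10) = 0.3989^5 = 0.010100
The M+4 peak is largest (0.345596); scaling to 100 gives 22.71 : 75.34 : 100.00 : 66.36 : 22.02 : 2.92.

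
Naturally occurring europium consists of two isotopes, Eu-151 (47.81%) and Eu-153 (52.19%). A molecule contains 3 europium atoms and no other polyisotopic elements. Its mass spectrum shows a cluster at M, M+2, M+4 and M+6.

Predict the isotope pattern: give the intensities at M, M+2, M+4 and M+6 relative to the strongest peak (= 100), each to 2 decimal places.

Each Eu atom is independently Eu-151 (p = 0.4781) or Eu-153 (q = 0.5219); the cluster is the binomial expansion (p + q)^3.
P(M) = 0.4781^3 = 0.109284
P(M+2) = 3 × 0.4781^2 × 0.5219^1 = 0.357887
P(M+4) = 3 × 0.4781^1 × 0.5219^2 = 0.390674
P(M+6) = 0.5219^3 = 0.142155
The M+4 peak is largest (0.390674); scaling to 100 gives 27.97 : 91.61 : 100.00 : 36.39.

27.97 : 91.61 : 100.00 : 36.39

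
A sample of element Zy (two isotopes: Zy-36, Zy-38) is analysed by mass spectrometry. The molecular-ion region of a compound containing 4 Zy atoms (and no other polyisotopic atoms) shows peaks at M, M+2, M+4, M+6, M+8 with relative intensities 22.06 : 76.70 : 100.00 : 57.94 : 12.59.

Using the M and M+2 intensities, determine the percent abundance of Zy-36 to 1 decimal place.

Let p = fractional abundance of Zy-36. I(M+2)/I(M) = [C(4,1)·p^3·(1−p)] / p^4 = 4·(1−p)/p = 76.70/22.06 = 3.4769
(1−p)/p = 3.4769/4 = 0.8692  ⇒  p = 1/(1 + 0.8692) = 0.5350
Zy-36: 53.5%, Zy-38: 46.5%.

53.5%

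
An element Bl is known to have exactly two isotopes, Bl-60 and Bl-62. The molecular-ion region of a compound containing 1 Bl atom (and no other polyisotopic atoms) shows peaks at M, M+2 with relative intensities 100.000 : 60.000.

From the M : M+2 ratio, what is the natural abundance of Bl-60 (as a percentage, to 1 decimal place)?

62.5%

Write p for the Bl-60 fraction. I(M+2)/I(M) = [C(1,1)·p^0·(1−p)] / p^1 = 1·(1−p)/p = 60.000/100.000 = 0.6000
(1−p)/p = 0.6000/1 = 0.6000  ⇒  p = 1/(1 + 0.6000) = 0.6250
Bl-60: 62.5%, Bl-62: 37.5%.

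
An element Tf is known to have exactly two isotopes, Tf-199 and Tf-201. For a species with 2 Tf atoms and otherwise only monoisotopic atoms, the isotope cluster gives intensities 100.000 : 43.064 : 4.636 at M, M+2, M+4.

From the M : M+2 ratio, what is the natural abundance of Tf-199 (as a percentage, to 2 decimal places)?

82.28%

If p is the fraction of Tf that is Tf-199, then I(M+2)/I(M) = [C(2,1)·p^1·(1−p)] / p^2 = 2·(1−p)/p = 43.064/100.000 = 0.4306
(1−p)/p = 0.4306/2 = 0.2153  ⇒  p = 1/(1 + 0.2153) = 0.8228
Tf-199: 82.28%, Tf-201: 17.72%.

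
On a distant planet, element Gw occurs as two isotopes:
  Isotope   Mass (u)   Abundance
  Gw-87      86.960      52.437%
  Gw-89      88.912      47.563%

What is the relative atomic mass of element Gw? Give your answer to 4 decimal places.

Average mass = Σ (abundance × isotope mass) = 0.52437 × 86.960 + 0.47563 × 88.912
= 45.59922 + 42.28921 = 87.88843 u

87.8884 u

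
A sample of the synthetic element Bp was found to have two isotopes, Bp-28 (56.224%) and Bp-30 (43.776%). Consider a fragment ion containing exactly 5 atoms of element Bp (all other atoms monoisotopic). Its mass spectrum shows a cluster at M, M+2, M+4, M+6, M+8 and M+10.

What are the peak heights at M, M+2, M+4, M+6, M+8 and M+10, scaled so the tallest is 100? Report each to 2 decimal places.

16.50 : 64.22 : 100.00 : 77.86 : 30.31 : 4.72

Each Bp atom is independently Bp-28 (p = 0.56224) or Bp-30 (q = 0.43776); the cluster is the binomial expansion (p + q)^5.
P(M) = 0.56224^5 = 0.056183
P(M+2) = 5 × 0.56224^4 × 0.43776^1 = 0.218722
P(M+4) = 10 × 0.56224^3 × 0.43776^2 = 0.340594
P(M+6) = 10 × 0.56224^2 × 0.43776^3 = 0.265187
P(M+8) = 5 × 0.56224^1 × 0.43776^4 = 0.103237
P(M+10) = 0.43776^5 = 0.016076
The M+4 peak is largest (0.340594); scaling to 100 gives 16.50 : 64.22 : 100.00 : 77.86 : 30.31 : 4.72.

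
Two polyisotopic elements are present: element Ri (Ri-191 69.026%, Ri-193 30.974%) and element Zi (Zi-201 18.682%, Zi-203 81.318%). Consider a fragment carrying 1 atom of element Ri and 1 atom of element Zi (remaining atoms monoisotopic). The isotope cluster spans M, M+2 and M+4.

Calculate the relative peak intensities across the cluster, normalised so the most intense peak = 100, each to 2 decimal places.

20.83 : 100.00 : 40.68

Element Ri pattern (n=1): 0.69026 : 0.30974
Element Zi pattern (n=1): 0.18682 : 0.81318
Convolve the two distributions (both contribute in 2-u steps):
  M: 0.69026×0.18682 = 0.128954
  M+2: 0.69026×0.81318 + 0.30974×0.18682 = 0.619171
  M+4: 0.30974×0.81318 = 0.251874
Scale to base peak (0.619171) = 100: 20.83 : 100.00 : 40.68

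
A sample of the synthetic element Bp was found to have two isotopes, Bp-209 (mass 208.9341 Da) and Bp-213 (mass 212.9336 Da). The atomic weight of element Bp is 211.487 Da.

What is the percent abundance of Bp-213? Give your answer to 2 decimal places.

Writing the weighted mean with unknown fraction x of Bp-209:
208.9341·x + 212.9336·(1 − x) = 211.487
(208.9341 − 212.9336)·x = 211.487 − 212.9336
x = -1.4466 / -3.9995 = 0.36170 → 36.17% Bp-209, 63.83% Bp-213.

63.83%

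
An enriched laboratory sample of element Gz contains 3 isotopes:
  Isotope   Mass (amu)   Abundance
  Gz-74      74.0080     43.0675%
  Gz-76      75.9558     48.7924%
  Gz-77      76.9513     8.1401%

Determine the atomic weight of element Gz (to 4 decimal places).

Average mass = Σ (abundance × isotope mass) = 0.430675 × 74.0080 + 0.487924 × 75.9558 + 0.081401 × 76.9513
= 31.87340 + 37.06066 + 6.26391 = 75.19797 amu

75.1980 amu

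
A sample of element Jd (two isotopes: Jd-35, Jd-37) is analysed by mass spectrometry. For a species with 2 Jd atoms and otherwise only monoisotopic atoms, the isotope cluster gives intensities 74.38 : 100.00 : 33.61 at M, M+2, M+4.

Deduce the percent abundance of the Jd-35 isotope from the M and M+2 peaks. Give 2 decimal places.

If p is the fraction of Jd that is Jd-35, then I(M+2)/I(M) = [C(2,1)·p^1·(1−p)] / p^2 = 2·(1−p)/p = 100.00/74.38 = 1.3444
(1−p)/p = 1.3444/2 = 0.6722  ⇒  p = 1/(1 + 0.6722) = 0.5980
Jd-35: 59.80%, Jd-37: 40.20%.

59.80%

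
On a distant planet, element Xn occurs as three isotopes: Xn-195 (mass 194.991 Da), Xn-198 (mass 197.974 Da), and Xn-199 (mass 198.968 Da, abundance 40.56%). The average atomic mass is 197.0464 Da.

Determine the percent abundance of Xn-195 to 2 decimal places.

44.61%

The remaining 59.44% is split between Xn-195 (fraction x) and Xn-198 (fraction 0.5944 − x).
Substituting: 194.991x + 197.974(0.5944 − x) = 116.3449792
(194.991 − 197.974)x = -1.3307664  ⇒  x = 0.44612, y = 0.14828
Xn-195: 44.61%, Xn-198: 14.83%.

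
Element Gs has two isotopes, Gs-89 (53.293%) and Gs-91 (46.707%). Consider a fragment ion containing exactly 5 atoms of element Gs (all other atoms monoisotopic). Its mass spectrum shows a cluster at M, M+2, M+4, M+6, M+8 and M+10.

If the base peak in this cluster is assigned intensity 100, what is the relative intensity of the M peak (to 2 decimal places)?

Term probabilities: M 0.0430, M+2 0.1884, M+4 0.3302, M+6 0.2894, M+8 0.1268, M+10 0.0222. Base peak = M+4.
P(M+4) = C(5,2) × 0.53293^3 × 0.46707^2 = 10 × 0.15135979 × 0.21815438 = 0.330198 (base)
P(M) = C(5,0) × 0.53293^5 × 0.46707^0 = 1 × 0.04298836 × 1.0000 = 0.042988
Relative intensity = 0.042988 / 0.330198 × 100 = 13.02

13.02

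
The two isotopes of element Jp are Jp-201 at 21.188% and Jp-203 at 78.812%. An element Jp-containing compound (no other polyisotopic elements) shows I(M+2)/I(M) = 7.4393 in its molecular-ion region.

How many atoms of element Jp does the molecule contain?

2

The M+2/M ratio from n Jp atoms is n · q/p = n · 0.78812/0.21188.
n = 7.4393 × 0.21188/0.78812 = 2.00 ≈ 2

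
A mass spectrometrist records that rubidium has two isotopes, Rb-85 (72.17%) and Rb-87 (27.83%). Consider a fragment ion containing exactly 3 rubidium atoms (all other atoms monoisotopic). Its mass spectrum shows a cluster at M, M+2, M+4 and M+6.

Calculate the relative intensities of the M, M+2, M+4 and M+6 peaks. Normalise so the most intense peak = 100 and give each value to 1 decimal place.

86.4 : 100.0 : 38.6 : 5.0

The 3 Rb atoms are independent, so intensities follow the terms of (0.7217 + 0.2783)^3.
P(M) = 0.7217^3 = 0.375898
P(M+2) = 3 × 0.7217^2 × 0.2783^1 = 0.434858
P(M+4) = 3 × 0.7217^1 × 0.2783^2 = 0.167689
P(M+6) = 0.2783^3 = 0.021555
The M+2 peak is largest (0.434858); scaling to 100 gives 86.4 : 100.0 : 38.6 : 5.0.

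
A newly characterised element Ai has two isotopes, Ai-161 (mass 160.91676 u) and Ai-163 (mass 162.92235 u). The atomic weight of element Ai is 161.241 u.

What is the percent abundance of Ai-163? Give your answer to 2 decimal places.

Let x be the fractional abundance of Ai-161; then Ai-163 has abundance 1 − x.
160.91676·x + 162.92235·(1 − x) = 161.241
(160.91676 − 162.92235)·x = 161.241 − 162.92235
x = -1.68135 / -2.00559 = 0.83833 → 83.83% Ai-161, 16.17% Ai-163.

16.17%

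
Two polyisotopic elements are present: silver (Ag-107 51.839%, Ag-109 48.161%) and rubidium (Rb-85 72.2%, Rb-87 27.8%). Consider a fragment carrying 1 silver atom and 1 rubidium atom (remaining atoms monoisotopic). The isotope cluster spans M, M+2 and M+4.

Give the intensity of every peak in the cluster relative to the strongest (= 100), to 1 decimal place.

76.1 : 100.0 : 27.2

Silver pattern (n=1): 0.51839 : 0.48161
Rubidium pattern (n=1): 0.7220 : 0.2780
Convolve the two distributions (both contribute in 2-u steps):
  M: 0.51839×0.7220 = 0.374278
  M+2: 0.51839×0.2780 + 0.48161×0.7220 = 0.491835
  M+4: 0.48161×0.2780 = 0.133888
Scale to base peak (0.491835) = 100: 76.1 : 100.0 : 27.2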